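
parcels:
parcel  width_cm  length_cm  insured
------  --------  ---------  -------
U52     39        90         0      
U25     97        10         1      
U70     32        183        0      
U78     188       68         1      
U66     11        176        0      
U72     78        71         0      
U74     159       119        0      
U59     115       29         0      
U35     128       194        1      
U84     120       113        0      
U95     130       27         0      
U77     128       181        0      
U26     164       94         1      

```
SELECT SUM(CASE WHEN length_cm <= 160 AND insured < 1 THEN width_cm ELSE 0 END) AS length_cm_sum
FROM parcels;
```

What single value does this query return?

641

parcel=U52: ✓ → 39
parcel=U25: ✗
parcel=U70: ✗
parcel=U78: ✗
parcel=U66: ✗
parcel=U72: ✓ → 78
parcel=U74: ✓ → 159
parcel=U59: ✓ → 115
parcel=U35: ✗
parcel=U84: ✓ → 120
parcel=U95: ✓ → 130
parcel=U77: ✗
parcel=U26: ✗
length_cm_sum = 39 + 78 + 159 + 115 + 120 + 130 = 641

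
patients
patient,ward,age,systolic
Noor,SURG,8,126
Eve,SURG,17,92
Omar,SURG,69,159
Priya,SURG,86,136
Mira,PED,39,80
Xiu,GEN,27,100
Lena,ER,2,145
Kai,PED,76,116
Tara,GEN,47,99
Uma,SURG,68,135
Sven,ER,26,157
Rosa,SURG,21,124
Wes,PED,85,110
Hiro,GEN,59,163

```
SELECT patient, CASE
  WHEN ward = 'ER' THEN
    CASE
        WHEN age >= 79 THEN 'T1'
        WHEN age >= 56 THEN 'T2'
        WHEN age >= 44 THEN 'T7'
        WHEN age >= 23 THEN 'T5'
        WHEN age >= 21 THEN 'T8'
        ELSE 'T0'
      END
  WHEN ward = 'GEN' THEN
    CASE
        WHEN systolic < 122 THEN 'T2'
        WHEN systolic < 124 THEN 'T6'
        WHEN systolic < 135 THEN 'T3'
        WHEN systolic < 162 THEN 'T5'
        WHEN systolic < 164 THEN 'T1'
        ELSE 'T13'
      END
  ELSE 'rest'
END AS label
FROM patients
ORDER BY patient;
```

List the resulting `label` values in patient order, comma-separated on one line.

rest, T1, rest, T0, rest, rest, rest, rest, rest, T5, T2, rest, rest, T2

patient=Eve: ward='SURG' → outer ELSE → rest
patient=Hiro: ward='GEN' → inner[systolic < 164] → T1
patient=Kai: ward='PED' → outer ELSE → rest
patient=Lena: ward='ER' → inner[ELSE] → T0
patient=Mira: ward='PED' → outer ELSE → rest
patient=Noor: ward='SURG' → outer ELSE → rest
patient=Omar: ward='SURG' → outer ELSE → rest
patient=Priya: ward='SURG' → outer ELSE → rest
patient=Rosa: ward='SURG' → outer ELSE → rest
patient=Sven: ward='ER' → inner[age >= 23] → T5
patient=Tara: ward='GEN' → inner[systolic < 122] → T2
patient=Uma: ward='SURG' → outer ELSE → rest
patient=Wes: ward='PED' → outer ELSE → rest
patient=Xiu: ward='GEN' → inner[systolic < 122] → T2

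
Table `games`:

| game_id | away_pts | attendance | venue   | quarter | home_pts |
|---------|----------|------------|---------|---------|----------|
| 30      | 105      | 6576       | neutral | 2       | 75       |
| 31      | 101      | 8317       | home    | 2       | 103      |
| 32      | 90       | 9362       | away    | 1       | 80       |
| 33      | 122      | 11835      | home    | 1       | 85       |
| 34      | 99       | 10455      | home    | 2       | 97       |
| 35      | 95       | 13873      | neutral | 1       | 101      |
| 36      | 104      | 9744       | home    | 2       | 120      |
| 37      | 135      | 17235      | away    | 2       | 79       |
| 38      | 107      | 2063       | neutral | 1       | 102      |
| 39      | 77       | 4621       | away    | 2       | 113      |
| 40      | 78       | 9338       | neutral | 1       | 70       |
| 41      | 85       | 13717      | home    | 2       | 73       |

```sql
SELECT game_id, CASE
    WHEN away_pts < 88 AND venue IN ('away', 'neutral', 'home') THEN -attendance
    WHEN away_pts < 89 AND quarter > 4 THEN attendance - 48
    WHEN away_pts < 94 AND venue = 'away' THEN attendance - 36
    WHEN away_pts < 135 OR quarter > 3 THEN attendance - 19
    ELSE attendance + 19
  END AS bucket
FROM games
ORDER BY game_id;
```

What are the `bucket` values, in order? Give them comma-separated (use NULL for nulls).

6557, 8298, 9326, 11816, 10436, 13854, 9725, 17254, 2044, -4621, -9338, -13717

game_id=30: away_pts < 135 OR quarter > 3 → 6557
game_id=31: away_pts < 135 OR quarter > 3 → 8298
game_id=32: away_pts < 94 AND venue = 'away' → 9326
game_id=33: away_pts < 135 OR quarter > 3 → 11816
game_id=34: away_pts < 135 OR quarter > 3 → 10436
game_id=35: away_pts < 135 OR quarter > 3 → 13854
game_id=36: away_pts < 135 OR quarter > 3 → 9725
game_id=37: ELSE → 17254
game_id=38: away_pts < 135 OR quarter > 3 → 2044
game_id=39: away_pts < 88 AND venue IN ('away', 'neutral', 'home') → -4621
game_id=40: away_pts < 88 AND venue IN ('away', 'neutral', 'home') → -9338
game_id=41: away_pts < 88 AND venue IN ('away', 'neutral', 'home') → -13717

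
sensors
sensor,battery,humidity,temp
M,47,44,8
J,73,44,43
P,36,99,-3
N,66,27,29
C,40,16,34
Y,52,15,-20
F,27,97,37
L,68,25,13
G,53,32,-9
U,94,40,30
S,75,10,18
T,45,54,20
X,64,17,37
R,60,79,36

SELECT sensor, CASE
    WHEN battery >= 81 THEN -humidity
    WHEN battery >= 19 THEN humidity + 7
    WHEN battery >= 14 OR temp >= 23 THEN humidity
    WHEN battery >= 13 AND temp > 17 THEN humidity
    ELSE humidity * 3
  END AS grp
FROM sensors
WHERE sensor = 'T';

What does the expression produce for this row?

61

sensor = T: battery=45, humidity=54, temp=20.
battery >= 81 → false
battery >= 19 → true → 61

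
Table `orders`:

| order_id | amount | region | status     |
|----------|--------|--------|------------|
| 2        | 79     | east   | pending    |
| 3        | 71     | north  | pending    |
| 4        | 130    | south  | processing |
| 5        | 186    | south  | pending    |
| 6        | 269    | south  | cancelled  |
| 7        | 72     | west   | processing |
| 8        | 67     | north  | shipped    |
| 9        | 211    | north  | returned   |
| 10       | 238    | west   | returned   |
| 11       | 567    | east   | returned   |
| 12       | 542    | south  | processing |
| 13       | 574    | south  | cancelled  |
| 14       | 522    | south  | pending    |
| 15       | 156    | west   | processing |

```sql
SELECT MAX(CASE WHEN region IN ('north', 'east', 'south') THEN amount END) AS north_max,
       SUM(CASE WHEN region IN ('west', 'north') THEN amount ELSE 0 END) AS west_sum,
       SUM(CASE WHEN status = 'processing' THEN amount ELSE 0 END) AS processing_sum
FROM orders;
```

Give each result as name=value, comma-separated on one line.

[north_max: region IN ('north', 'east', 'south')]
order_id=2: ✓ → 79
order_id=3: ✓ → 71
order_id=4: ✓ → 130
order_id=5: ✓ → 186
order_id=6: ✓ → 269
order_id=7: ✗
order_id=8: ✓ → 67
order_id=9: ✓ → 211
order_id=10: ✗
order_id=11: ✓ → 567
order_id=12: ✓ → 542
order_id=13: ✓ → 574
order_id=14: ✓ → 522
order_id=15: ✗
north_max = MAX(79, 71, 130, 186, 269, 67, 211, 567, 542, 574, 522) = 574
—
[west_sum: region IN ('west', 'north')]
order_id=2: ✗
order_id=3: ✓ → 71
order_id=4: ✗
order_id=5: ✗
order_id=6: ✗
order_id=7: ✓ → 72
order_id=8: ✓ → 67
order_id=9: ✓ → 211
order_id=10: ✓ → 238
order_id=11: ✗
order_id=12: ✗
order_id=13: ✗
order_id=14: ✗
order_id=15: ✓ → 156
west_sum = 71 + 72 + 67 + 211 + 238 + 156 = 815
—
[processing_sum: status = 'processing']
order_id=2: ✗
order_id=3: ✗
order_id=4: ✓ → 130
order_id=5: ✗
order_id=6: ✗
order_id=7: ✓ → 72
order_id=8: ✗
order_id=9: ✗
order_id=10: ✗
order_id=11: ✗
order_id=12: ✓ → 542
order_id=13: ✗
order_id=14: ✗
order_id=15: ✓ → 156
processing_sum = 130 + 72 + 542 + 156 = 900

north_max=574, west_sum=815, processing_sum=900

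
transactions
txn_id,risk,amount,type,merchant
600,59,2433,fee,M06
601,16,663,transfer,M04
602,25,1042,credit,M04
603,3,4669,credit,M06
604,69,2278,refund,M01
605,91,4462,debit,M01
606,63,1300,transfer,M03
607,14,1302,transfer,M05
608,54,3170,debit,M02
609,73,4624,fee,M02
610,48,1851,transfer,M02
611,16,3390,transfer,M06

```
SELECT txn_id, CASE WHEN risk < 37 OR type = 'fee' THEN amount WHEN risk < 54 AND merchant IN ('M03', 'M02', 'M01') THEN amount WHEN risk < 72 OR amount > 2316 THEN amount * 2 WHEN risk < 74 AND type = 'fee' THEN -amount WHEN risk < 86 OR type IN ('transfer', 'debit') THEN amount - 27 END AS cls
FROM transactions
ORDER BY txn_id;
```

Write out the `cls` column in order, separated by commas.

txn_id=600: risk < 37 OR type = 'fee' → 2433
txn_id=601: risk < 37 OR type = 'fee' → 663
txn_id=602: risk < 37 OR type = 'fee' → 1042
txn_id=603: risk < 37 OR type = 'fee' → 4669
txn_id=604: risk < 72 OR amount > 2316 → 4556
txn_id=605: risk < 72 OR amount > 2316 → 8924
txn_id=606: risk < 72 OR amount > 2316 → 2600
txn_id=607: risk < 37 OR type = 'fee' → 1302
txn_id=608: risk < 72 OR amount > 2316 → 6340
txn_id=609: risk < 37 OR type = 'fee' → 4624
txn_id=610: risk < 54 AND merchant IN ('M03', 'M02', 'M01') → 1851
txn_id=611: risk < 37 OR type = 'fee' → 3390

2433, 663, 1042, 4669, 4556, 8924, 2600, 1302, 6340, 4624, 1851, 3390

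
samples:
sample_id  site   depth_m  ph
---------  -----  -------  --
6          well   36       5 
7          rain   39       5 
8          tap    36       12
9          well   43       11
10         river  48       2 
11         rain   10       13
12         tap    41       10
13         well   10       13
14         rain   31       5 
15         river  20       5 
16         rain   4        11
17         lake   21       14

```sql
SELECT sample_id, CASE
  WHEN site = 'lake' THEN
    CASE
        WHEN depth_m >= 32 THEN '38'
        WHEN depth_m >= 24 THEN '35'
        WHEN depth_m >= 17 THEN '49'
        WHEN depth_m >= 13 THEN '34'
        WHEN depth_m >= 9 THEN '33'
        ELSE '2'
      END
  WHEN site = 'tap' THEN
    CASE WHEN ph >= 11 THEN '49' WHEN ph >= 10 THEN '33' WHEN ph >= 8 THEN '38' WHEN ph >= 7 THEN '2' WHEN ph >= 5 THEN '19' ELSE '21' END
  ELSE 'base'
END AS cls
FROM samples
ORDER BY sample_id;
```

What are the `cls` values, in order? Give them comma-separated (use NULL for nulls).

base, base, 49, base, base, base, 33, base, base, base, base, 49

sample_id=6: site='well' → outer ELSE → base
sample_id=7: site='rain' → outer ELSE → base
sample_id=8: site='tap' → inner[ph >= 11] → 49
sample_id=9: site='well' → outer ELSE → base
sample_id=10: site='river' → outer ELSE → base
sample_id=11: site='rain' → outer ELSE → base
sample_id=12: site='tap' → inner[ph >= 10] → 33
sample_id=13: site='well' → outer ELSE → base
sample_id=14: site='rain' → outer ELSE → base
sample_id=15: site='river' → outer ELSE → base
sample_id=16: site='rain' → outer ELSE → base
sample_id=17: site='lake' → inner[depth_m >= 17] → 49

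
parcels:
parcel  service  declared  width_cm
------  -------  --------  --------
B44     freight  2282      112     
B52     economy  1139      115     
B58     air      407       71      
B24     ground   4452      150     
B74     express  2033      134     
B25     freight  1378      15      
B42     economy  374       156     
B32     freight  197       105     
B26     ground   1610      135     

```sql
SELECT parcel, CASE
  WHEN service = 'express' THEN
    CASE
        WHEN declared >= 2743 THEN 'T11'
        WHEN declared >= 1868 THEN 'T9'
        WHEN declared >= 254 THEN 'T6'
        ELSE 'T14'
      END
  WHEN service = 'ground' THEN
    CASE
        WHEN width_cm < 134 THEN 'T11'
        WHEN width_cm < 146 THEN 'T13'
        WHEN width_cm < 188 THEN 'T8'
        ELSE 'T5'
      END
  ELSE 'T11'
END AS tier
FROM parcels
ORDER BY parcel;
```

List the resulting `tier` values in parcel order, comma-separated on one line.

T8, T11, T13, T11, T11, T11, T11, T11, T9

parcel=B24: service='ground' → inner[width_cm < 188] → T8
parcel=B25: service='freight' → outer ELSE → T11
parcel=B26: service='ground' → inner[width_cm < 146] → T13
parcel=B32: service='freight' → outer ELSE → T11
parcel=B42: service='economy' → outer ELSE → T11
parcel=B44: service='freight' → outer ELSE → T11
parcel=B52: service='economy' → outer ELSE → T11
parcel=B58: service='air' → outer ELSE → T11
parcel=B74: service='express' → inner[declared >= 1868] → T9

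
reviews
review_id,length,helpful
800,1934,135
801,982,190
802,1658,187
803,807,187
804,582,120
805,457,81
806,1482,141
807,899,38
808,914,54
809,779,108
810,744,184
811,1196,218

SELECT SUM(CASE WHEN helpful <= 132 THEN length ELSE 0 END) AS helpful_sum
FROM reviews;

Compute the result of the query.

3631

review_id=800: ✗
review_id=801: ✗
review_id=802: ✗
review_id=803: ✗
review_id=804: ✓ → 582
review_id=805: ✓ → 457
review_id=806: ✗
review_id=807: ✓ → 899
review_id=808: ✓ → 914
review_id=809: ✓ → 779
review_id=810: ✗
review_id=811: ✗
helpful_sum = 582 + 457 + 899 + 914 + 779 = 3631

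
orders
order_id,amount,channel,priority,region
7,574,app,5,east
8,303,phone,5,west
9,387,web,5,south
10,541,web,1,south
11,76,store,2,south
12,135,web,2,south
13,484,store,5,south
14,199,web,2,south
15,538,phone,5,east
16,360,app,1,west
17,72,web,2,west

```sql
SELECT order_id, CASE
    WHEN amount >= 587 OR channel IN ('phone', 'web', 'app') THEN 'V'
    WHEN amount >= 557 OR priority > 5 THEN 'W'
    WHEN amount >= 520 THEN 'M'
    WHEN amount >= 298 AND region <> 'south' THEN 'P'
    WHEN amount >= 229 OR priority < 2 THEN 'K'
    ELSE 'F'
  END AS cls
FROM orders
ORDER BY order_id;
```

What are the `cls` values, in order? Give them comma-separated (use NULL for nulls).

V, V, V, V, F, V, K, V, V, V, V

order_id=7: amount >= 587 OR channel IN ('phone', 'web', 'app') → V
order_id=8: amount >= 587 OR channel IN ('phone', 'web', 'app') → V
order_id=9: amount >= 587 OR channel IN ('phone', 'web', 'app') → V
order_id=10: amount >= 587 OR channel IN ('phone', 'web', 'app') → V
order_id=11: ELSE → F
order_id=12: amount >= 587 OR channel IN ('phone', 'web', 'app') → V
order_id=13: amount >= 229 OR priority < 2 → K
order_id=14: amount >= 587 OR channel IN ('phone', 'web', 'app') → V
order_id=15: amount >= 587 OR channel IN ('phone', 'web', 'app') → V
order_id=16: amount >= 587 OR channel IN ('phone', 'web', 'app') → V
order_id=17: amount >= 587 OR channel IN ('phone', 'web', 'app') → V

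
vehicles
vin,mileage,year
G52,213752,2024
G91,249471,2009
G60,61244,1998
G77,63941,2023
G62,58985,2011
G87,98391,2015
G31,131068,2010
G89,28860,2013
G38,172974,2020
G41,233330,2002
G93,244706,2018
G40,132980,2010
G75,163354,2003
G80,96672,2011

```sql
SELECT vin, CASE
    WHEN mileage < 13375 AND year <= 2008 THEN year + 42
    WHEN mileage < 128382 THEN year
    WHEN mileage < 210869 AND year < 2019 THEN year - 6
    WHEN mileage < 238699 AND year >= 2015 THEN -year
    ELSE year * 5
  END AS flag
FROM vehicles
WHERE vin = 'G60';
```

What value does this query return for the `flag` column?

vin = G60: mileage=61244, year=1998.
mileage < 13375 AND year <= 2008 → false
mileage < 128382 → true → 1998

1998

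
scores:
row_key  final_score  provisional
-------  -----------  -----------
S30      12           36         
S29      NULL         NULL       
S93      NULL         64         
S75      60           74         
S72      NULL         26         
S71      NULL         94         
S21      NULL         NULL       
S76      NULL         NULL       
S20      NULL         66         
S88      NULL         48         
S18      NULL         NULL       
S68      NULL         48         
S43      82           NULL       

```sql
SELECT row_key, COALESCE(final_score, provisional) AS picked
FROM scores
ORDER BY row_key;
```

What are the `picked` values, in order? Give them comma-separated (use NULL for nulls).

NULL, 66, NULL, NULL, 12, 82, 48, 94, 26, 60, NULL, 48, 64

row_key=S18: final_score=NULL, provisional=NULL (all NULL) → NULL
row_key=S20: final_score=NULL, provisional=66 → 66
row_key=S21: final_score=NULL, provisional=NULL (all NULL) → NULL
row_key=S29: final_score=NULL, provisional=NULL (all NULL) → NULL
row_key=S30: final_score=12 → 12
row_key=S43: final_score=82 → 82
row_key=S68: final_score=NULL, provisional=48 → 48
row_key=S71: final_score=NULL, provisional=94 → 94
row_key=S72: final_score=NULL, provisional=26 → 26
row_key=S75: final_score=60 → 60
row_key=S76: final_score=NULL, provisional=NULL (all NULL) → NULL
row_key=S88: final_score=NULL, provisional=48 → 48
row_key=S93: final_score=NULL, provisional=64 → 64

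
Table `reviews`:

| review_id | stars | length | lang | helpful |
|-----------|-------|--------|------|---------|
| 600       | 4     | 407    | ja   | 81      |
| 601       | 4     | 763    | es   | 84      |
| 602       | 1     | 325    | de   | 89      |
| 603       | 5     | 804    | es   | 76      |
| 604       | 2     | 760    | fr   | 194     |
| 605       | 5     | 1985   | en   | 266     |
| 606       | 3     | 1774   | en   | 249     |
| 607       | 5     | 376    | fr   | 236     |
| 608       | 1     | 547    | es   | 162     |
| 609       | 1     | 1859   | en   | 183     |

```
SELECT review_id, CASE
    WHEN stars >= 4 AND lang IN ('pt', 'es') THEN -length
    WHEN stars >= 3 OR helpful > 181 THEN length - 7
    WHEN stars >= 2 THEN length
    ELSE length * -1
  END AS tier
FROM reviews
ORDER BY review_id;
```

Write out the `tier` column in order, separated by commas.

400, -763, -325, -804, 753, 1978, 1767, 369, -547, 1852

review_id=600: stars >= 3 OR helpful > 181 → 400
review_id=601: stars >= 4 AND lang IN ('pt', 'es') → -763
review_id=602: ELSE → -325
review_id=603: stars >= 4 AND lang IN ('pt', 'es') → -804
review_id=604: stars >= 3 OR helpful > 181 → 753
review_id=605: stars >= 3 OR helpful > 181 → 1978
review_id=606: stars >= 3 OR helpful > 181 → 1767
review_id=607: stars >= 3 OR helpful > 181 → 369
review_id=608: ELSE → -547
review_id=609: stars >= 3 OR helpful > 181 → 1852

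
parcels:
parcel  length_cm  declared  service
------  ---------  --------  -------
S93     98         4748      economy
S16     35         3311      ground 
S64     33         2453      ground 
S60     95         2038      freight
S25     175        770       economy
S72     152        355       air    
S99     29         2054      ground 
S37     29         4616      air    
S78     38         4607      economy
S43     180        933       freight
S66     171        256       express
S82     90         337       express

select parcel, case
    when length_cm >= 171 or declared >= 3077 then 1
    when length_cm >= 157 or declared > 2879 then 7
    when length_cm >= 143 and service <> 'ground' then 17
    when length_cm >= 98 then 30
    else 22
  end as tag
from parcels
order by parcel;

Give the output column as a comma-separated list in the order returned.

1, 1, 1, 1, 22, 22, 1, 17, 1, 22, 1, 22

parcel=S16: length_cm >= 171 or declared >= 3077 → 1
parcel=S25: length_cm >= 171 or declared >= 3077 → 1
parcel=S37: length_cm >= 171 or declared >= 3077 → 1
parcel=S43: length_cm >= 171 or declared >= 3077 → 1
parcel=S60: ELSE → 22
parcel=S64: ELSE → 22
parcel=S66: length_cm >= 171 or declared >= 3077 → 1
parcel=S72: length_cm >= 143 and service <> 'ground' → 17
parcel=S78: length_cm >= 171 or declared >= 3077 → 1
parcel=S82: ELSE → 22
parcel=S93: length_cm >= 171 or declared >= 3077 → 1
parcel=S99: ELSE → 22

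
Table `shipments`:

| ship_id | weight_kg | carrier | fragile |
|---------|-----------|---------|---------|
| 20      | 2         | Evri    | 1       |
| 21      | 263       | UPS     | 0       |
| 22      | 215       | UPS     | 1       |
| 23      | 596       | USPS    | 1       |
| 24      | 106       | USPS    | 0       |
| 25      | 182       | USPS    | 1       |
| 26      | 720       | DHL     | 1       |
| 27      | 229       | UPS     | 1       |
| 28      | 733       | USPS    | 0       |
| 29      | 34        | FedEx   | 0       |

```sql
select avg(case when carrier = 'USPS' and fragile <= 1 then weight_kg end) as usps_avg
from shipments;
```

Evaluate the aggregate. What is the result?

404.25

ship_id=20: ✗
ship_id=21: ✗
ship_id=22: ✗
ship_id=23: ✓ → 596
ship_id=24: ✓ → 106
ship_id=25: ✓ → 182
ship_id=26: ✗
ship_id=27: ✗
ship_id=28: ✓ → 733
ship_id=29: ✗
usps_avg = (596 + 106 + 182 + 733) / 4 = 404.25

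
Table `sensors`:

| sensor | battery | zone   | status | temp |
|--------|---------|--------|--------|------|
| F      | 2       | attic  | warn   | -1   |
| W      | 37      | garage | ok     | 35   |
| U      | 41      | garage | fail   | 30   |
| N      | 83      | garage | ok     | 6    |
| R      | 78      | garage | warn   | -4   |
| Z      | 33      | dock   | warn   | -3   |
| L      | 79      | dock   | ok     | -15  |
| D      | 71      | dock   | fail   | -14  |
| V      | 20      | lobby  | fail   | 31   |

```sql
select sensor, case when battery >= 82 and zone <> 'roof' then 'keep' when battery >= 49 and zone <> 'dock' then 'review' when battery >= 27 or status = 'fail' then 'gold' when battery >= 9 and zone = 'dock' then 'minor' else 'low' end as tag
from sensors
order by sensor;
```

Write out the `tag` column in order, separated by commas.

sensor=D: battery >= 27 or status = 'fail' → gold
sensor=F: ELSE → low
sensor=L: battery >= 27 or status = 'fail' → gold
sensor=N: battery >= 82 and zone <> 'roof' → keep
sensor=R: battery >= 49 and zone <> 'dock' → review
sensor=U: battery >= 27 or status = 'fail' → gold
sensor=V: battery >= 27 or status = 'fail' → gold
sensor=W: battery >= 27 or status = 'fail' → gold
sensor=Z: battery >= 27 or status = 'fail' → gold

gold, low, gold, keep, review, gold, gold, gold, gold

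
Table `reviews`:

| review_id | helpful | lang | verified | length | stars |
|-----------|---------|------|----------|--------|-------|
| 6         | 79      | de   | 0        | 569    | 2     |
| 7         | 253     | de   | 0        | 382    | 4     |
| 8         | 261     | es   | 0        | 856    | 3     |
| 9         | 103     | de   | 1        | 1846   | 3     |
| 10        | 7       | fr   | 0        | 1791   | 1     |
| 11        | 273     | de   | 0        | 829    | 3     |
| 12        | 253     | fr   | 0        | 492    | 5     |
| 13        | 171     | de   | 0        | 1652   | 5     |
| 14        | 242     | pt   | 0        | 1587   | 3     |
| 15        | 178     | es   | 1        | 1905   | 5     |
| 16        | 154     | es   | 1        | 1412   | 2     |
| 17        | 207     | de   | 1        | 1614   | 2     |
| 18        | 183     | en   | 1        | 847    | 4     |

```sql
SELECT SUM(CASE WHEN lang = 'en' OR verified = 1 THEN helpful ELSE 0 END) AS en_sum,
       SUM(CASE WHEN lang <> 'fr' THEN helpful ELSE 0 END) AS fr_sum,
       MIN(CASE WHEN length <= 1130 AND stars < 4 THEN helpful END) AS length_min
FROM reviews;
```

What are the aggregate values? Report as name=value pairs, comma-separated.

en_sum=825, fr_sum=2104, length_min=79

[en_sum: lang = 'en' OR verified = 1]
review_id=6: ✗
review_id=7: ✗
review_id=8: ✗
review_id=9: ✓ → 103
review_id=10: ✗
review_id=11: ✗
review_id=12: ✗
review_id=13: ✗
review_id=14: ✗
review_id=15: ✓ → 178
review_id=16: ✓ → 154
review_id=17: ✓ → 207
review_id=18: ✓ → 183
en_sum = 103 + 178 + 154 + 207 + 183 = 825
—
[fr_sum: lang <> 'fr']
review_id=6: ✓ → 79
review_id=7: ✓ → 253
review_id=8: ✓ → 261
review_id=9: ✓ → 103
review_id=10: ✗
review_id=11: ✓ → 273
review_id=12: ✗
review_id=13: ✓ → 171
review_id=14: ✓ → 242
review_id=15: ✓ → 178
review_id=16: ✓ → 154
review_id=17: ✓ → 207
review_id=18: ✓ → 183
fr_sum = 79 + 253 + 261 + 103 + 273 + 171 + 242 + 178 + 154 + 207 + 183 = 2104
—
[length_min: length <= 1130 AND stars < 4]
review_id=6: ✓ → 79
review_id=7: ✗
review_id=8: ✓ → 261
review_id=9: ✗
review_id=10: ✗
review_id=11: ✓ → 273
review_id=12: ✗
review_id=13: ✗
review_id=14: ✗
review_id=15: ✗
review_id=16: ✗
review_id=17: ✗
review_id=18: ✗
length_min = MIN(79, 261, 273) = 79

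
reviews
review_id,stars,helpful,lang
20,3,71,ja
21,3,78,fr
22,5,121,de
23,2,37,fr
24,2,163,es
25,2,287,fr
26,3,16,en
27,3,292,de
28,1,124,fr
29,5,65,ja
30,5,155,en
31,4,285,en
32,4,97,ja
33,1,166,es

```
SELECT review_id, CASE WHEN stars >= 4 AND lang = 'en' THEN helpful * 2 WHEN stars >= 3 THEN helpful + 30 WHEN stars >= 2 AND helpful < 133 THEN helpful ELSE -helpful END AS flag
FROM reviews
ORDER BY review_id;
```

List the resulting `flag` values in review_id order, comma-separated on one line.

review_id=20: stars >= 3 → 101
review_id=21: stars >= 3 → 108
review_id=22: stars >= 3 → 151
review_id=23: stars >= 2 AND helpful < 133 → 37
review_id=24: ELSE → -163
review_id=25: ELSE → -287
review_id=26: stars >= 3 → 46
review_id=27: stars >= 3 → 322
review_id=28: ELSE → -124
review_id=29: stars >= 3 → 95
review_id=30: stars >= 4 AND lang = 'en' → 310
review_id=31: stars >= 4 AND lang = 'en' → 570
review_id=32: stars >= 3 → 127
review_id=33: ELSE → -166

101, 108, 151, 37, -163, -287, 46, 322, -124, 95, 310, 570, 127, -166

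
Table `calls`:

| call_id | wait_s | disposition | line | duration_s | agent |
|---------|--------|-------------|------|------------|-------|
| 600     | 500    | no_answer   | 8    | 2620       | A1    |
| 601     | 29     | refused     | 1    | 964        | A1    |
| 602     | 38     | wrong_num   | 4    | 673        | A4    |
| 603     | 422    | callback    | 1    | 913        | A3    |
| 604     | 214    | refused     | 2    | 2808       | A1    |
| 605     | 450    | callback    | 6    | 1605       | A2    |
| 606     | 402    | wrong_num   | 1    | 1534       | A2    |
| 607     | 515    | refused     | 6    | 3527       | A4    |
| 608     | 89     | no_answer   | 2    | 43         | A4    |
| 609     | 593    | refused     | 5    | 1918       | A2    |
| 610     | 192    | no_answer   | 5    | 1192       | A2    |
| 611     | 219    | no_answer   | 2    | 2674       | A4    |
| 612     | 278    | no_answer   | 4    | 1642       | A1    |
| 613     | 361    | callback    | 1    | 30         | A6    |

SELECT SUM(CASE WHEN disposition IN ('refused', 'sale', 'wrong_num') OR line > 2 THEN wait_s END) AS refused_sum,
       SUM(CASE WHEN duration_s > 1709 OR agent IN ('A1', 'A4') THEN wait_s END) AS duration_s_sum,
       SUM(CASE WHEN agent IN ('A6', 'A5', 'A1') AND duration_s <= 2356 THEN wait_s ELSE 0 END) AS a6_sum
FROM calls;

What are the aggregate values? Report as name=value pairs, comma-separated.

refused_sum=3211, duration_s_sum=2475, a6_sum=668

[refused_sum: disposition IN ('refused', 'sale', 'wrong_num') OR line > 2]
call_id=600: ✓ → 500
call_id=601: ✓ → 29
call_id=602: ✓ → 38
call_id=603: ✗
call_id=604: ✓ → 214
call_id=605: ✓ → 450
call_id=606: ✓ → 402
call_id=607: ✓ → 515
call_id=608: ✗
call_id=609: ✓ → 593
call_id=610: ✓ → 192
call_id=611: ✗
call_id=612: ✓ → 278
call_id=613: ✗
refused_sum = 500 + 29 + 38 + 214 + 450 + 402 + 515 + 593 + 192 + 278 = 3211
—
[duration_s_sum: duration_s > 1709 OR agent IN ('A1', 'A4')]
call_id=600: ✓ → 500
call_id=601: ✓ → 29
call_id=602: ✓ → 38
call_id=603: ✗
call_id=604: ✓ → 214
call_id=605: ✗
call_id=606: ✗
call_id=607: ✓ → 515
call_id=608: ✓ → 89
call_id=609: ✓ → 593
call_id=610: ✗
call_id=611: ✓ → 219
call_id=612: ✓ → 278
call_id=613: ✗
duration_s_sum = 500 + 29 + 38 + 214 + 515 + 89 + 593 + 219 + 278 = 2475
—
[a6_sum: agent IN ('A6', 'A5', 'A1') AND duration_s <= 2356]
call_id=600: ✗
call_id=601: ✓ → 29
call_id=602: ✗
call_id=603: ✗
call_id=604: ✗
call_id=605: ✗
call_id=606: ✗
call_id=607: ✗
call_id=608: ✗
call_id=609: ✗
call_id=610: ✗
call_id=611: ✗
call_id=612: ✓ → 278
call_id=613: ✓ → 361
a6_sum = 29 + 278 + 361 = 668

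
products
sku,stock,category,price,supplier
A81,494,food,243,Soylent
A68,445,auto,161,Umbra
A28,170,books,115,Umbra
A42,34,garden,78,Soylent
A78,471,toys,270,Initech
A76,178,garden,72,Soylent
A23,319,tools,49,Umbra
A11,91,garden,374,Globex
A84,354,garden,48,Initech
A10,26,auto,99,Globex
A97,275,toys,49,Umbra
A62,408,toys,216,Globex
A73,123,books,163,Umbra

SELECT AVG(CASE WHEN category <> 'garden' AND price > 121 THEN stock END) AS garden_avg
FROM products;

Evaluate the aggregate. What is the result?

sku=A81: ✓ → 494
sku=A68: ✓ → 445
sku=A28: ✗
sku=A42: ✗
sku=A78: ✓ → 471
sku=A76: ✗
sku=A23: ✗
sku=A11: ✗
sku=A84: ✗
sku=A10: ✗
sku=A97: ✗
sku=A62: ✓ → 408
sku=A73: ✓ → 123
garden_avg = (494 + 445 + 471 + 408 + 123) / 5 = 388.2

388.2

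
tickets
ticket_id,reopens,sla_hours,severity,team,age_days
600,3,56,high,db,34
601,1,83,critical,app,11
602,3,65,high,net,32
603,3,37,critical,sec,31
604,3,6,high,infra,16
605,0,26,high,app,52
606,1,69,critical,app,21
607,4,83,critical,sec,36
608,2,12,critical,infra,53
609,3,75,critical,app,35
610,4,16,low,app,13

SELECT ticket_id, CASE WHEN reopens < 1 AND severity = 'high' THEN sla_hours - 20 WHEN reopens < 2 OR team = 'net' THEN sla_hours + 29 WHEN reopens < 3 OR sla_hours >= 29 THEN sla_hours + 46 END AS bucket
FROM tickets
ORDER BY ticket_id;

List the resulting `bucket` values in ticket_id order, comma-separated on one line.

ticket_id=600: reopens < 3 OR sla_hours >= 29 → 102
ticket_id=601: reopens < 2 OR team = 'net' → 112
ticket_id=602: reopens < 2 OR team = 'net' → 94
ticket_id=603: reopens < 3 OR sla_hours >= 29 → 83
ticket_id=604: (no match → NULL) → NULL
ticket_id=605: reopens < 1 AND severity = 'high' → 6
ticket_id=606: reopens < 2 OR team = 'net' → 98
ticket_id=607: reopens < 3 OR sla_hours >= 29 → 129
ticket_id=608: reopens < 3 OR sla_hours >= 29 → 58
ticket_id=609: reopens < 3 OR sla_hours >= 29 → 121
ticket_id=610: (no match → NULL) → NULL

102, 112, 94, 83, NULL, 6, 98, 129, 58, 121, NULL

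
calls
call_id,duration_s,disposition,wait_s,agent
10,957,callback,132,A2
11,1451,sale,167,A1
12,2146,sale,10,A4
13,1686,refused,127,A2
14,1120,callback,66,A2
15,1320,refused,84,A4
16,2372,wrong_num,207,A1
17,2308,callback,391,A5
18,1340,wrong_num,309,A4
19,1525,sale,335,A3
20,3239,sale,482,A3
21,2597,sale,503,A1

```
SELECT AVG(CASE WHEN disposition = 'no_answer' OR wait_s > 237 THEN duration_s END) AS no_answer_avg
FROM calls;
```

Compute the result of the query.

2201.8

call_id=10: ✗
call_id=11: ✗
call_id=12: ✗
call_id=13: ✗
call_id=14: ✗
call_id=15: ✗
call_id=16: ✗
call_id=17: ✓ → 2308
call_id=18: ✓ → 1340
call_id=19: ✓ → 1525
call_id=20: ✓ → 3239
call_id=21: ✓ → 2597
no_answer_avg = (2308 + 1340 + 1525 + 3239 + 2597) / 5 = 2201.8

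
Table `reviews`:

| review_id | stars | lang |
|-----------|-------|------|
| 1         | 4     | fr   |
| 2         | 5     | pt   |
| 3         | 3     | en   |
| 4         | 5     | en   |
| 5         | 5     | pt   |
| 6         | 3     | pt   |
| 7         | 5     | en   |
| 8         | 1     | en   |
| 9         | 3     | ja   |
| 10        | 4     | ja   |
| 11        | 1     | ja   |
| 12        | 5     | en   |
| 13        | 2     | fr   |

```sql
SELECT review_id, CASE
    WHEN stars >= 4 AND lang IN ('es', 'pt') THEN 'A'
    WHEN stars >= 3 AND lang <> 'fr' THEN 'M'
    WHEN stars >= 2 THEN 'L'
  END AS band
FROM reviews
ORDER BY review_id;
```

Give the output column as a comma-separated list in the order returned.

L, A, M, M, A, M, M, NULL, M, M, NULL, M, L

review_id=1: stars >= 2 → L
review_id=2: stars >= 4 AND lang IN ('es', 'pt') → A
review_id=3: stars >= 3 AND lang <> 'fr' → M
review_id=4: stars >= 3 AND lang <> 'fr' → M
review_id=5: stars >= 4 AND lang IN ('es', 'pt') → A
review_id=6: stars >= 3 AND lang <> 'fr' → M
review_id=7: stars >= 3 AND lang <> 'fr' → M
review_id=8: (no match → NULL) → NULL
review_id=9: stars >= 3 AND lang <> 'fr' → M
review_id=10: stars >= 3 AND lang <> 'fr' → M
review_id=11: (no match → NULL) → NULL
review_id=12: stars >= 3 AND lang <> 'fr' → M
review_id=13: stars >= 2 → L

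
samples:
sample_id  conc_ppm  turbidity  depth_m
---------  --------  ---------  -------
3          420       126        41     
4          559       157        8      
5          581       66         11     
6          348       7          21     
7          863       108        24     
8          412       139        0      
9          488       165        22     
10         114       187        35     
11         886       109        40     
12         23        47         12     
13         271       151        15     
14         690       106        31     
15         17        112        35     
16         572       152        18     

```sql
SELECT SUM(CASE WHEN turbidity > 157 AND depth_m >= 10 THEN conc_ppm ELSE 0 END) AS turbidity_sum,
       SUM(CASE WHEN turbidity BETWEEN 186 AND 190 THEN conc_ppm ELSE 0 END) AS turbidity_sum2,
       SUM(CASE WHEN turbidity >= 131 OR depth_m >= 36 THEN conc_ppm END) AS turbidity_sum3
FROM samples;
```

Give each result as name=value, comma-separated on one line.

turbidity_sum=602, turbidity_sum2=114, turbidity_sum3=3722

[turbidity_sum: turbidity > 157 AND depth_m >= 10]
sample_id=3: ✗
sample_id=4: ✗
sample_id=5: ✗
sample_id=6: ✗
sample_id=7: ✗
sample_id=8: ✗
sample_id=9: ✓ → 488
sample_id=10: ✓ → 114
sample_id=11: ✗
sample_id=12: ✗
sample_id=13: ✗
sample_id=14: ✗
sample_id=15: ✗
sample_id=16: ✗
turbidity_sum = 488 + 114 = 602
—
[turbidity_sum2: turbidity BETWEEN 186 AND 190]
sample_id=3: ✗
sample_id=4: ✗
sample_id=5: ✗
sample_id=6: ✗
sample_id=7: ✗
sample_id=8: ✗
sample_id=9: ✗
sample_id=10: ✓ → 114
sample_id=11: ✗
sample_id=12: ✗
sample_id=13: ✗
sample_id=14: ✗
sample_id=15: ✗
sample_id=16: ✗
turbidity_sum2 = 114
—
[turbidity_sum3: turbidity >= 131 OR depth_m >= 36]
sample_id=3: ✓ → 420
sample_id=4: ✓ → 559
sample_id=5: ✗
sample_id=6: ✗
sample_id=7: ✗
sample_id=8: ✓ → 412
sample_id=9: ✓ → 488
sample_id=10: ✓ → 114
sample_id=11: ✓ → 886
sample_id=12: ✗
sample_id=13: ✓ → 271
sample_id=14: ✗
sample_id=15: ✗
sample_id=16: ✓ → 572
turbidity_sum3 = 420 + 559 + 412 + 488 + 114 + 886 + 271 + 572 = 3722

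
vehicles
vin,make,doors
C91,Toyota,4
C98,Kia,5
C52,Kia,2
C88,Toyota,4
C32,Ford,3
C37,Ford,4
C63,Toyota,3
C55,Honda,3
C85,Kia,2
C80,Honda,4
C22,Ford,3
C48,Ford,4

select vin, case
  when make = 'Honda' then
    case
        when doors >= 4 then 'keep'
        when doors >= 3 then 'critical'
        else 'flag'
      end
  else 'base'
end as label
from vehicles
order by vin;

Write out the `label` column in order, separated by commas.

vin=C22: make='Ford' → outer ELSE → base
vin=C32: make='Ford' → outer ELSE → base
vin=C37: make='Ford' → outer ELSE → base
vin=C48: make='Ford' → outer ELSE → base
vin=C52: make='Kia' → outer ELSE → base
vin=C55: make='Honda' → inner[doors >= 3] → critical
vin=C63: make='Toyota' → outer ELSE → base
vin=C80: make='Honda' → inner[doors >= 4] → keep
vin=C85: make='Kia' → outer ELSE → base
vin=C88: make='Toyota' → outer ELSE → base
vin=C91: make='Toyota' → outer ELSE → base
vin=C98: make='Kia' → outer ELSE → base

base, base, base, base, base, critical, base, keep, base, base, base, base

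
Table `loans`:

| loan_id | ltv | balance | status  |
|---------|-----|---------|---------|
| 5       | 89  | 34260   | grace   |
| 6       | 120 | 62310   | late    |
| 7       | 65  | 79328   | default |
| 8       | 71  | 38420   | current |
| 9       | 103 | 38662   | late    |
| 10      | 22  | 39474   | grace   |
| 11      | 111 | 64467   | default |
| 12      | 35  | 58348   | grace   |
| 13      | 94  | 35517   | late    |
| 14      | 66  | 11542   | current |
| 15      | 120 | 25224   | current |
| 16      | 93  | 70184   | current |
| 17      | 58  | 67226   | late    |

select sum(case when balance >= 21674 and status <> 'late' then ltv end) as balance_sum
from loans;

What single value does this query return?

loan_id=5: ✓ → 89
loan_id=6: ✗
loan_id=7: ✓ → 65
loan_id=8: ✓ → 71
loan_id=9: ✗
loan_id=10: ✓ → 22
loan_id=11: ✓ → 111
loan_id=12: ✓ → 35
loan_id=13: ✗
loan_id=14: ✗
loan_id=15: ✓ → 120
loan_id=16: ✓ → 93
loan_id=17: ✗
balance_sum = 89 + 65 + 71 + 22 + 111 + 35 + 120 + 93 = 606

606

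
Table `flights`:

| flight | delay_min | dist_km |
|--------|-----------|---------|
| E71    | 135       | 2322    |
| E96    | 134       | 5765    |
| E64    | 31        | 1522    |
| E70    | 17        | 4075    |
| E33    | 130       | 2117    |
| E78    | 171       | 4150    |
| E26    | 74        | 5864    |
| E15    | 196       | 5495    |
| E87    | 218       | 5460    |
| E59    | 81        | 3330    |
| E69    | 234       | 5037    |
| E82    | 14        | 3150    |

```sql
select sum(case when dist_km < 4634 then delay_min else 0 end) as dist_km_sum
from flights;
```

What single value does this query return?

flight=E71: ✓ → 135
flight=E96: ✗
flight=E64: ✓ → 31
flight=E70: ✓ → 17
flight=E33: ✓ → 130
flight=E78: ✓ → 171
flight=E26: ✗
flight=E15: ✗
flight=E87: ✗
flight=E59: ✓ → 81
flight=E69: ✗
flight=E82: ✓ → 14
dist_km_sum = 135 + 31 + 17 + 130 + 171 + 81 + 14 = 579

579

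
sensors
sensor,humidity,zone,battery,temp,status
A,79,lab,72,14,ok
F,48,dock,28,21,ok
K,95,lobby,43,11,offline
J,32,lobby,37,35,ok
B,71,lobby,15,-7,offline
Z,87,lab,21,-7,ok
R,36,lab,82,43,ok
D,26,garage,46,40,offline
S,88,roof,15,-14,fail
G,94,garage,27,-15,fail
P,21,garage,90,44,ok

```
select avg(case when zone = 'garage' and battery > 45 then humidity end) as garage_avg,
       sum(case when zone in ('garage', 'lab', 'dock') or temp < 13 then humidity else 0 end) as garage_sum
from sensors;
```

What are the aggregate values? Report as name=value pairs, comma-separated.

garage_avg=23.5, garage_sum=645

[garage_avg: zone = 'garage' and battery > 45]
sensor=A: ✗
sensor=F: ✗
sensor=K: ✗
sensor=J: ✗
sensor=B: ✗
sensor=Z: ✗
sensor=R: ✗
sensor=D: ✓ → 26
sensor=S: ✗
sensor=G: ✗
sensor=P: ✓ → 21
garage_avg = (26 + 21) / 2 = 23.5
—
[garage_sum: zone in ('garage', 'lab', 'dock') or temp < 13]
sensor=A: ✓ → 79
sensor=F: ✓ → 48
sensor=K: ✓ → 95
sensor=J: ✗
sensor=B: ✓ → 71
sensor=Z: ✓ → 87
sensor=R: ✓ → 36
sensor=D: ✓ → 26
sensor=S: ✓ → 88
sensor=G: ✓ → 94
sensor=P: ✓ → 21
garage_sum = 79 + 48 + 95 + 71 + 87 + 36 + 26 + 88 + 94 + 21 = 645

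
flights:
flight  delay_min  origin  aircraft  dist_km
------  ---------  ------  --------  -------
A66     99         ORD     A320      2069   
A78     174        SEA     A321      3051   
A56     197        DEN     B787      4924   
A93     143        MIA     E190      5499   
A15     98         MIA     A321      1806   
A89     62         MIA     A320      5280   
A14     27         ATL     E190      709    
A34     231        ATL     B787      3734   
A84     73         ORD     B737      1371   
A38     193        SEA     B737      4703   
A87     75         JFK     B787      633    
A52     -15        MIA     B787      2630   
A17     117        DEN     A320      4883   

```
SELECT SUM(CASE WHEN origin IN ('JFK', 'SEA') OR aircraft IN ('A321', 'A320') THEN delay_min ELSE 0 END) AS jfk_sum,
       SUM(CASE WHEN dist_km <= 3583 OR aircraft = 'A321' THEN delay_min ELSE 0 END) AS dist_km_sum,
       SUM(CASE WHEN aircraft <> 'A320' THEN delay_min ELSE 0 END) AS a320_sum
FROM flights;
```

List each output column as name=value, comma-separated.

[jfk_sum: origin IN ('JFK', 'SEA') OR aircraft IN ('A321', 'A320')]
flight=A66: ✓ → 99
flight=A78: ✓ → 174
flight=A56: ✗
flight=A93: ✗
flight=A15: ✓ → 98
flight=A89: ✓ → 62
flight=A14: ✗
flight=A34: ✗
flight=A84: ✗
flight=A38: ✓ → 193
flight=A87: ✓ → 75
flight=A52: ✗
flight=A17: ✓ → 117
jfk_sum = 99 + 174 + 98 + 62 + 193 + 75 + 117 = 818
—
[dist_km_sum: dist_km <= 3583 OR aircraft = 'A321']
flight=A66: ✓ → 99
flight=A78: ✓ → 174
flight=A56: ✗
flight=A93: ✗
flight=A15: ✓ → 98
flight=A89: ✗
flight=A14: ✓ → 27
flight=A34: ✗
flight=A84: ✓ → 73
flight=A38: ✗
flight=A87: ✓ → 75
flight=A52: ✓ → -15
flight=A17: ✗
dist_km_sum = 99 + 174 + 98 + 27 + 73 + 75 + -15 = 531
—
[a320_sum: aircraft <> 'A320']
flight=A66: ✗
flight=A78: ✓ → 174
flight=A56: ✓ → 197
flight=A93: ✓ → 143
flight=A15: ✓ → 98
flight=A89: ✗
flight=A14: ✓ → 27
flight=A34: ✓ → 231
flight=A84: ✓ → 73
flight=A38: ✓ → 193
flight=A87: ✓ → 75
flight=A52: ✓ → -15
flight=A17: ✗
a320_sum = 174 + 197 + 143 + 98 + 27 + 231 + 73 + 193 + 75 + -15 = 1196

jfk_sum=818, dist_km_sum=531, a320_sum=1196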